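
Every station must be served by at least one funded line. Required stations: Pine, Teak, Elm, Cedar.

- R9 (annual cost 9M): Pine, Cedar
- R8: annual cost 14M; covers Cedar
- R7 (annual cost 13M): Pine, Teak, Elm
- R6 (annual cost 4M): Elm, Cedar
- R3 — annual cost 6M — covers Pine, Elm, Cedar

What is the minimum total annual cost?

17

This is an integer covering problem.
The greedy cost-per-new-station heuristic would pick R6, R3, and R7 for 23, but a cheaper cover exists.
Choose R7 and R6: together they cover Pine, Teak, Elm, Cedar — every station.
Total annual cost: 13 + 4 = 17.
No cover costs less than 17.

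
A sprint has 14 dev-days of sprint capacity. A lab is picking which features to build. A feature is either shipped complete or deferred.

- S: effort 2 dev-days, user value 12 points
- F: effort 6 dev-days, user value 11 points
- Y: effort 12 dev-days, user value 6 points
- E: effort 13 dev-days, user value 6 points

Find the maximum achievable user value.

23

Allowing fractional choices, the relaxed optimum would be about 26.0, but features are indivisible.
S + Y: effort 2 + 12 = 14 ≤ 14, user value 12 + 6 = 18.
S: effort 2 ≤ 14, user value 12.
S + F: effort 2 + 6 = 8 ≤ 14, user value 12 + 11 = 23.
Best is S and F with total user value 23.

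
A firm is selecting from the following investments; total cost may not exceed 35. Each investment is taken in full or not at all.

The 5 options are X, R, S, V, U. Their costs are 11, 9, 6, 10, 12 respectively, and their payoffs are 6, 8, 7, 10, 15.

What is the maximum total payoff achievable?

33

Allowing fractional choices, the relaxed optimum would be about 38.2, but investments are indivisible.
S + V + U: cost 6 + 10 + 12 = 28 ≤ 35, payoff 7 + 10 + 15 = 32.
X + V + U: cost 11 + 10 + 12 = 33 ≤ 35, payoff 6 + 10 + 15 = 31.
R + V + U: cost 9 + 10 + 12 = 31 ≤ 35, payoff 8 + 10 + 15 = 33.
Best is R, V, and U with total payoff 33.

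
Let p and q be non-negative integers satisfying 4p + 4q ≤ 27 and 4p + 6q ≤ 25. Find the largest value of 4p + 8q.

32

(p,q)=(0,4): 4·0+4·4=16≤27, 4·0+6·4=24≤25, objective 32.
(p,q)=(1,3): 4·1+4·3=16≤27, 4·1+6·3=22≤25, objective 28.
(p,q)=(0,3): 4·0+4·3=12≤27, 4·0+6·3=18≤25, objective 24.
Maximum is 32 at (p,q)=(0,4).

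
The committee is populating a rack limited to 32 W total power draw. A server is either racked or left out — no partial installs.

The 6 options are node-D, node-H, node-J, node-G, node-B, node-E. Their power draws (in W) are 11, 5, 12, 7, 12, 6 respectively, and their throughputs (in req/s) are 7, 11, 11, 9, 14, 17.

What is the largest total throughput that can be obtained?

Allowing fractional choices, the relaxed optimum would be about 52.8, but servers are indivisible.
node-H + node-J + node-G + node-E: power draw 5 + 12 + 7 + 6 = 30 ≤ 32, throughput 11 + 11 + 9 + 17 = 48.
node-D + node-H + node-G + node-E: power draw 11 + 5 + 7 + 6 = 29 ≤ 32, throughput 7 + 11 + 9 + 17 = 44.
node-H + node-G + node-B + node-E: power draw 5 + 7 + 12 + 6 = 30 ≤ 32, throughput 11 + 9 + 14 + 17 = 51.
Best is node-H, node-G, node-B, and node-E with total throughput 51.

51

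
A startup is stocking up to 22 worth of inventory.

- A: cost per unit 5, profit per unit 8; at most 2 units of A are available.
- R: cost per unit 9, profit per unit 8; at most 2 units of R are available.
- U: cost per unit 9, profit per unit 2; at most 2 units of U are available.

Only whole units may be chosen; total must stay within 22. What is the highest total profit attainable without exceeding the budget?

A has the best ratio (8/5); taking only A gives at most 2×8 = 16 (stopped by the supply cap of 2).
Mixing does better — 2×A and 1×R: cost 19 ≤ 22, profit 2·8 + 1·8 = 24.

24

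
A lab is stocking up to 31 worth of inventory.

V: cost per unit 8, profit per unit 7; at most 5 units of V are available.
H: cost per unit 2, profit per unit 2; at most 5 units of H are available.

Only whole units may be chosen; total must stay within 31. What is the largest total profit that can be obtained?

Take 3×V and 3×H: cost 30 ≤ 31, profit 3·7 + 3·2 = 27.
No other integer combination yields more.

27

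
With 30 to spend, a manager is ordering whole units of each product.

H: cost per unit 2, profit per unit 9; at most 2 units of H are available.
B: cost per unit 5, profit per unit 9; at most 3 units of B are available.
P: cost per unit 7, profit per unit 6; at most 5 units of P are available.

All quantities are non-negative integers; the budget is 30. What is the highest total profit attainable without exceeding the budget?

2×H, 3×B, and 1×P: cost 26 ≤ 30, profit 2·9 + 3·9 + 1·6 = 51.
2×H, 2×B, and 2×P: cost 28 ≤ 30, profit 2·9 + 2·9 + 2·6 = 48.
Best is 51.

51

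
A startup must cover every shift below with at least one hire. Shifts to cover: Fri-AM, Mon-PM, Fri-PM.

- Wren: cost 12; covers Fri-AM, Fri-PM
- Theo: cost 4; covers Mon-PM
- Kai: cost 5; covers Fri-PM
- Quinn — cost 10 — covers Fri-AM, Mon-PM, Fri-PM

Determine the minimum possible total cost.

10

Quinn alone covers Fri-AM, Mon-PM, Fri-PM — every shift.
Total cost: 10.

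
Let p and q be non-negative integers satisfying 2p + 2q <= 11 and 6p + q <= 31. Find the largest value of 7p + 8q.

40

(p,q)=(0,5) is feasible, giving 40.
(p,q)=(1,4) is feasible, giving 39.
(p,q)=(0,4) is feasible, giving 32.
No feasible integer point exceeds 40.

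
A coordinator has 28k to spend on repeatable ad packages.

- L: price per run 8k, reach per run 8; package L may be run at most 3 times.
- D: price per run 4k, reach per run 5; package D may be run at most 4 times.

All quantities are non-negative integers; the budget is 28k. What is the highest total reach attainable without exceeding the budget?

D has the best ratio (5/4); taking only D gives at most 4×5 = 20 (stopped by the supply cap of 4).
Mixing does better — 2×L and 3×D: price 28 ≤ 28, reach 2·8 + 3·5 = 31.

31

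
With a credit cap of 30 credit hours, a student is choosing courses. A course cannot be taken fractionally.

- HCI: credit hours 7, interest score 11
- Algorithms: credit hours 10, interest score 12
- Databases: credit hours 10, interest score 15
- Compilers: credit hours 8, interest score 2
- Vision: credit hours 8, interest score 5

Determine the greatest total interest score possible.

Take HCI, Algorithms, and Databases: credit hours 7 + 10 + 10 = 27 ≤ 30, interest score 11 + 12 + 15 = 38.
No other feasible combination does better.

38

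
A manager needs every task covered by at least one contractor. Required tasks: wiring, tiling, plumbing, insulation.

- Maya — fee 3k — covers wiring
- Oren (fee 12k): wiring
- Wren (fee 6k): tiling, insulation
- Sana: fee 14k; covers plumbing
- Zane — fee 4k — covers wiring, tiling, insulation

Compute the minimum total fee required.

18

Choose Sana and Zane: together they cover wiring, tiling, plumbing, insulation — every task.
Total fee: 14 + 4 = 18.
No cover costs less than 18.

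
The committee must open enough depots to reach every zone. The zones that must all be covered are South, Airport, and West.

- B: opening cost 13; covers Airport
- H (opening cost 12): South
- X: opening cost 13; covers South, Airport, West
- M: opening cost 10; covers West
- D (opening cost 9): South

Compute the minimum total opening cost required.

13

This is an integer covering problem.
X alone covers South, Airport, West — every zone.
Total opening cost: 13.
No cover costs less than 13.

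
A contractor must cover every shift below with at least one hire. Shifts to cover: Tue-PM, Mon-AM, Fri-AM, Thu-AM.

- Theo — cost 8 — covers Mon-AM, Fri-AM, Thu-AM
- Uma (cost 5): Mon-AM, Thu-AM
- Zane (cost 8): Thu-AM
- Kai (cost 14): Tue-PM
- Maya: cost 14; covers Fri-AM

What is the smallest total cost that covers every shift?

22

The greedy cost-per-new-shift heuristic would pick Uma, Theo, and Kai for 27, but a cheaper cover exists.
Choose Theo and Kai: together they cover Tue-PM, Mon-AM, Fri-AM, Thu-AM — every shift.
Total cost: 8 + 14 = 22.
No cover costs less than 22.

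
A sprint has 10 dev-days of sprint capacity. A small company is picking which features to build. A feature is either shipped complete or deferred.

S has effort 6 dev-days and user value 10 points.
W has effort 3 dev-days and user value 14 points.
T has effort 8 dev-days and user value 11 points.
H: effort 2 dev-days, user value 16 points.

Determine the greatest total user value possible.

Allowing fractional choices, the relaxed optimum would be about 38.3, but features are indivisible.
S + H: effort 6 + 2 = 8 ≤ 10, user value 10 + 16 = 26.
W + H: effort 3 + 2 = 5 ≤ 10, user value 14 + 16 = 30.
T + H: effort 8 + 2 = 10 ≤ 10, user value 11 + 16 = 27.
Best is W and H with total user value 30.

30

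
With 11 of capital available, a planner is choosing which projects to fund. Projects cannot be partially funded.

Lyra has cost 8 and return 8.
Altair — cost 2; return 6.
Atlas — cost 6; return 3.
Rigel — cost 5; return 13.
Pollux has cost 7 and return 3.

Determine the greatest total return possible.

19

Altair + Rigel: cost 2 + 5 = 7 ≤ 11, return 6 + 13 = 19.
Lyra + Altair: cost 8 + 2 = 10 ≤ 11, return 8 + 6 = 14.
Atlas + Rigel: cost 6 + 5 = 11 ≤ 11, return 3 + 13 = 16.
Best is Altair and Rigel with total return 19.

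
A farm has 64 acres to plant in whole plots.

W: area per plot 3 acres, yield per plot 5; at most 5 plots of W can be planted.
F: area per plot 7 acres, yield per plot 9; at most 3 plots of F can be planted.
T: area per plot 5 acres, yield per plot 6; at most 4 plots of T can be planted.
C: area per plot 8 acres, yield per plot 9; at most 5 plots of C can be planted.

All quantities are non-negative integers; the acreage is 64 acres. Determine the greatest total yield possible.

Take 5×W, 3×F, 4×T, and 1×C: area 64 ≤ 64, yield 5·5 + 3·9 + 4·6 + 1·9 = 85.
W has the best ratio (5/3) and is taken to its limit of 5; remaining capacity is filled optimally with the others.

85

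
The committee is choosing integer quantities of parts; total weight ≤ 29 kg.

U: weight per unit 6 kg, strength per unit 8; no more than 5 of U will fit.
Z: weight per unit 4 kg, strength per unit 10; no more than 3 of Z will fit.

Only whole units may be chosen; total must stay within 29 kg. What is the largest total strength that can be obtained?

46

This is a bounded integer knapsack.
Take 2×U and 3×Z: weight 24 ≤ 29, strength 2·8 + 3·10 = 46.
Z has the best ratio (10/4) and is taken to its limit of 3; remaining capacity is filled optimally with the others.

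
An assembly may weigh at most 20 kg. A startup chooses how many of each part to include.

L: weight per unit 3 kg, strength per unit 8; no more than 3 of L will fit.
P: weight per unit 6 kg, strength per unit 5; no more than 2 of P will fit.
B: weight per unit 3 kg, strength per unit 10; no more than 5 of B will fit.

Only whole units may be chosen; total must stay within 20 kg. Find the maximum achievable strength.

1×L and 5×B: weight 18 ≤ 20, strength 1·8 + 5·10 = 58.
2×L and 4×B: weight 18 ≤ 20, strength 2·8 + 4·10 = 56.
Best is 58.

58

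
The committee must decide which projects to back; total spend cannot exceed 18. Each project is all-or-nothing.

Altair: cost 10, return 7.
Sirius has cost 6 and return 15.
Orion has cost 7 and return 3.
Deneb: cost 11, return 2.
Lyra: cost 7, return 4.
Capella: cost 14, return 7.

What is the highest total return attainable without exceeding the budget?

22

Take Altair and Sirius: cost 10 + 6 = 16 ≤ 18, return 7 + 15 = 22.
No other feasible combination does better.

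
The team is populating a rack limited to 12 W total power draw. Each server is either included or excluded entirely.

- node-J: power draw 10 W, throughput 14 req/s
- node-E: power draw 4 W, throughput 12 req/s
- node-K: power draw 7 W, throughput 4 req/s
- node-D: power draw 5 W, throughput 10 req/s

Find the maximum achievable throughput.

Take node-E and node-D: power draw 4 + 5 = 9 ≤ 12, throughput 12 + 10 = 22.
No other feasible combination does better.

22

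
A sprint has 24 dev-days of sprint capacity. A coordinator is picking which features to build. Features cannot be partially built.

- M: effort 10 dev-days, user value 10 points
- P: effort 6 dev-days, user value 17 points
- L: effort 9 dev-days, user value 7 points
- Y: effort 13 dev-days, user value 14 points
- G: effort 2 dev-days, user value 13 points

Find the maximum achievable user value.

Allowing fractional choices, the relaxed optimum would be about 47.0, but features are indivisible.
P + Y + G: effort 6 + 13 + 2 = 21 ≤ 24, user value 17 + 14 + 13 = 44.
M + P + G: effort 10 + 6 + 2 = 18 ≤ 24, user value 10 + 17 + 13 = 40.
P + L + G: effort 6 + 9 + 2 = 17 ≤ 24, user value 17 + 7 + 13 = 37.
Best is P, Y, and G with total user value 44.

44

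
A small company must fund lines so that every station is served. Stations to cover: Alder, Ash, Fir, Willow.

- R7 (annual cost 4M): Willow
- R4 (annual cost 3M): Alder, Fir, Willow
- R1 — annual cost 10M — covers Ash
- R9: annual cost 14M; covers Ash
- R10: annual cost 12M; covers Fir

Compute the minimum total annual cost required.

This is a weighted set-cover instance.
Choose R4 and R1: together they cover Alder, Ash, Fir, Willow — every station.
Total annual cost: 3 + 10 = 13.
No cover costs less than 13.

13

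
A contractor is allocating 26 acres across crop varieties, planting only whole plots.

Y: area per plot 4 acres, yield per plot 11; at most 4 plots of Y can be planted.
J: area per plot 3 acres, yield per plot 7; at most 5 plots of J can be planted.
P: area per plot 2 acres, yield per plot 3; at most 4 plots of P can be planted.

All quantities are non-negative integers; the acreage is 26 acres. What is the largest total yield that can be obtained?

65

3×Y, 4×J, and 1×P: area 26 ≤ 26, yield 3·11 + 4·7 + 1·3 = 64.
4×Y and 3×J: area 25 ≤ 26, yield 4·11 + 3·7 = 65.
Best is 65.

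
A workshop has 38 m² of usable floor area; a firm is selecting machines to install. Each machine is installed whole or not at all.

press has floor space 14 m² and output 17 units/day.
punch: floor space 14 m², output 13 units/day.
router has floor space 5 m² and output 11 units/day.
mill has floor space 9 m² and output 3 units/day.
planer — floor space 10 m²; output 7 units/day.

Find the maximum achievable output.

41

This is a 0-1 knapsack instance.
Take press, punch, and router: floor space 14 + 14 + 5 = 33 ≤ 38, output 17 + 13 + 11 = 41.
No other feasible combination does better.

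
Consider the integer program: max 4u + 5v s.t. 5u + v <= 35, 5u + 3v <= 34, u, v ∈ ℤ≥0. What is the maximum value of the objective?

55

The continuous relaxation peaks at (0, 11.3) with value 56.67; rounding to a feasible lattice point costs some objective.
(u,v)=(0,11) is feasible, giving 55.
(u,v)=(0,10) is feasible, giving 50.
Maximum is 55 at (u,v)=(0,11).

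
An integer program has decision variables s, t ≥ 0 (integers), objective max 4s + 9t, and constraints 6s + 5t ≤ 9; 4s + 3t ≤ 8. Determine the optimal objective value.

9

Relaxing integrality, the LP optimum is 16.20 at (s,t) = (0, 1.8), which is not an integer point.
(s,t)=(0,1): 6·0+5·1=5≤9, 4·0+3·1=3≤8, objective 9.
(s,t)=(1,0): 6·1+5·0=6≤9, 4·1+3·0=4≤8, objective 4.
(s,t)=(0,0): 6·0+5·0=0≤9, 4·0+3·0=0≤8, objective 0.
No feasible integer point exceeds 9.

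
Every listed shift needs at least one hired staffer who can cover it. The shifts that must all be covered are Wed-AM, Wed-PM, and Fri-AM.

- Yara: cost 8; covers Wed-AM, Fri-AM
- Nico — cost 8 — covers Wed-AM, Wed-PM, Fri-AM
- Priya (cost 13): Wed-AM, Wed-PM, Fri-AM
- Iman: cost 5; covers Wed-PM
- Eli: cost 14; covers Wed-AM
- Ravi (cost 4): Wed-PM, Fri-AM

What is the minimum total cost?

8

The greedy cost-per-new-shift heuristic would pick Ravi and Yara for 12, but a cheaper cover exists.
Nico alone covers Wed-AM, Wed-PM, Fri-AM — every shift.
Total cost: 8.
No cover costs less than 8.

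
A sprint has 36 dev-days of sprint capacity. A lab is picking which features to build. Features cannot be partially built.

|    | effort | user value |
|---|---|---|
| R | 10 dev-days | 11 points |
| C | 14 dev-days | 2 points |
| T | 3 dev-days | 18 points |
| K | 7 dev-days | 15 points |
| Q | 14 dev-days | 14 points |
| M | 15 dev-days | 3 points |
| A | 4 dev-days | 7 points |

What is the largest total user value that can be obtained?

This is an integer program with binary decision variables.
Allowing fractional choices, the relaxed optimum would be about 63.0, but features are indivisible.
R + T + K + Q: effort 10 + 3 + 7 + 14 = 34 ≤ 36, user value 11 + 18 + 15 + 14 = 58.
T + K + Q + A: effort 3 + 7 + 14 + 4 = 28 ≤ 36, user value 18 + 15 + 14 + 7 = 54.
Best is R, T, K, and Q with total user value 58.

58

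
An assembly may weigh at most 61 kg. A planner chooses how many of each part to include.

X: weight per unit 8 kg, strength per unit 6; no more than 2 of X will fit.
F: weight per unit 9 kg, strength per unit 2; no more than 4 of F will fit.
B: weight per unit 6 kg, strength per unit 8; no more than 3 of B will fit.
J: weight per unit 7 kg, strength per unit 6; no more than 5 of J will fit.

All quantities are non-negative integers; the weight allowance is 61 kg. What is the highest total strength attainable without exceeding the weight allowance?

This is a bounded integer knapsack.
Take 1×X, 3×B, and 5×J: weight 61 ≤ 61, strength 1·6 + 3·8 + 5·6 = 60.
B has the best ratio (8/6) and is taken to its limit of 3; remaining capacity is filled optimally with the others.

60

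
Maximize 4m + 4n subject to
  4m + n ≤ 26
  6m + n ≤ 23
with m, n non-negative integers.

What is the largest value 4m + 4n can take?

92

(m,n)=(0,23): 4·0+1·23=23≤26, 6·0+1·23=23≤23, objective 92.
(m,n)=(0,22): 4·0+1·22=22≤26, 6·0+1·22=22≤23, objective 88.
Maximum is 92 at (m,n)=(0,23).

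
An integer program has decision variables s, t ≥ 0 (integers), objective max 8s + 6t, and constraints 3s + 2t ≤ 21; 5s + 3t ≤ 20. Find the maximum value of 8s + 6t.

(s,t)=(1,5) is feasible, giving 38.
(s,t)=(0,6) is feasible, giving 36.
The best lattice point is (1,5), giving 38.

38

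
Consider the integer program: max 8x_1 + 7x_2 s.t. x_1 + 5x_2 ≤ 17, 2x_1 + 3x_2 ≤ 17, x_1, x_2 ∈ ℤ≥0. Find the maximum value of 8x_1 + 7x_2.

(x_1,x_2)=(8,0) is feasible, giving 64.
(x_1,x_2)=(7,1) is feasible, giving 63.
(x_1,x_2)=(7,0) is feasible, giving 56.
The best lattice point is (8,0), giving 64.

64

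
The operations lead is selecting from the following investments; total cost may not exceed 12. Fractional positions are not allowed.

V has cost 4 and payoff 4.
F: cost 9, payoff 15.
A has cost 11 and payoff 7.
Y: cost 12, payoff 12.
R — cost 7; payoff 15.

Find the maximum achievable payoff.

19

This is an integer program with binary decision variables.
Take V and R: cost 4 + 7 = 11 ≤ 12, payoff 4 + 15 = 19.
No other feasible combination does better.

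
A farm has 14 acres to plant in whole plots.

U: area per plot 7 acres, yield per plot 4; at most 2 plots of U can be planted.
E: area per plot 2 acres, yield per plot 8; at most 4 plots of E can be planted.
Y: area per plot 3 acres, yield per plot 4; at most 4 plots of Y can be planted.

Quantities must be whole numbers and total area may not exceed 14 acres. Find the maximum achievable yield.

40

E has the best ratio (8/2); taking only E gives at most 4×8 = 32 (stopped by the supply cap of 4).
Mixing does better — 4×E and 2×Y: area 14 ≤ 14, yield 4·8 + 2·4 = 40.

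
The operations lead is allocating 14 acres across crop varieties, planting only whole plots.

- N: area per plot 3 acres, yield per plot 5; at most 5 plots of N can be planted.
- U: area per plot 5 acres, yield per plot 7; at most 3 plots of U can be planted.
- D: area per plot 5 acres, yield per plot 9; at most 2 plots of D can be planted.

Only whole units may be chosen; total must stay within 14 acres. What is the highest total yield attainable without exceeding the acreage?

Take 3×N and 1×D: area 14 ≤ 14, yield 3·5 + 1·9 = 24.
No other integer combination yields more.

24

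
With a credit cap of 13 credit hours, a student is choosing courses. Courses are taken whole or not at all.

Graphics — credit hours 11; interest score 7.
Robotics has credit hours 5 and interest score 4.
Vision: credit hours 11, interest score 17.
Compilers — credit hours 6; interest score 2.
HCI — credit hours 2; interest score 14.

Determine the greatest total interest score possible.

31

Take Vision and HCI: credit hours 11 + 2 = 13 ≤ 13, interest score 17 + 14 = 31.
No other feasible combination does better.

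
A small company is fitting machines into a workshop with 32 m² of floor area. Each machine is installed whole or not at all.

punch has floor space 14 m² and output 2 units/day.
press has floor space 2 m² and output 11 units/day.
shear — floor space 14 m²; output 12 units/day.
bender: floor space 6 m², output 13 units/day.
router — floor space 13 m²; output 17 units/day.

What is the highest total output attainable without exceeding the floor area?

41

press + shear + bender: floor space 2 + 14 + 6 = 22 ≤ 32, output 11 + 12 + 13 = 36.
press + shear + router: floor space 2 + 14 + 13 = 29 ≤ 32, output 11 + 12 + 17 = 40.
press + bender + router: floor space 2 + 6 + 13 = 21 ≤ 32, output 11 + 13 + 17 = 41.
Best is press, bender, and router with total output 41.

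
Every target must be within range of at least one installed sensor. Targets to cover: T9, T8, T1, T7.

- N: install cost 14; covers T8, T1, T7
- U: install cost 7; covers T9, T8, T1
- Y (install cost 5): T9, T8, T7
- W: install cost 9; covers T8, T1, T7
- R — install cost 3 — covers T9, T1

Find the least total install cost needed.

8

Choose Y and R: together they cover T9, T8, T1, T7 — every target.
Total install cost: 5 + 3 = 8.
No cover costs less than 8.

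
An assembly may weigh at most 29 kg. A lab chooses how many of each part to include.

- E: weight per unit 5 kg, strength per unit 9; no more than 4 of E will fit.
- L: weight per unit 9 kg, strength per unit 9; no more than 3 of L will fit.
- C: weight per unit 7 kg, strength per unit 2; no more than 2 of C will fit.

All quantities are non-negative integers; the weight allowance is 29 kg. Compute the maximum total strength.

4×E and 1×C: weight 27 ≤ 29, strength 4·9 + 1·2 = 38.
4×E and 1×L: weight 29 ≤ 29, strength 4·9 + 1·9 = 45.
Best is 45.

45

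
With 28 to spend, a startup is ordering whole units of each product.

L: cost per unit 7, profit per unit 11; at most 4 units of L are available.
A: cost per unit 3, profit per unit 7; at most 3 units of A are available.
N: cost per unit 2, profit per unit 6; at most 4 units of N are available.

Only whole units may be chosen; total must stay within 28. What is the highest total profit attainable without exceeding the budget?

60

2×L, 2×A, and 4×N: cost 28 ≤ 28, profit 2·11 + 2·7 + 4·6 = 60.
1×L, 3×A, and 4×N: cost 24 ≤ 28, profit 1·11 + 3·7 + 4·6 = 56.
Best is 60.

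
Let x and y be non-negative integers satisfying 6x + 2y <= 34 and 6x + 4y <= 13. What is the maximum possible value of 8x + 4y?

16

(x,y)=(2,0) is feasible, giving 16.
(x,y)=(1,1) is feasible, giving 12.
(x,y)=(1,0) is feasible, giving 8.
Maximum is 16 at (x,y)=(2,0).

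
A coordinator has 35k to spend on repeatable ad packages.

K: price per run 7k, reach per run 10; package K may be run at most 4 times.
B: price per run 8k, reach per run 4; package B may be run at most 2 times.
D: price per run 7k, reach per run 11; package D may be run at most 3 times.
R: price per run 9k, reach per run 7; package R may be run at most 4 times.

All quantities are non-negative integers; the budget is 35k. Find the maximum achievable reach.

53

D has the best ratio (11/7); taking only D gives at most 3×11 = 33 (stopped by the supply cap of 3).
Mixing does better — 2×K and 3×D: price 35 ≤ 35, reach 2·10 + 3·11 = 53.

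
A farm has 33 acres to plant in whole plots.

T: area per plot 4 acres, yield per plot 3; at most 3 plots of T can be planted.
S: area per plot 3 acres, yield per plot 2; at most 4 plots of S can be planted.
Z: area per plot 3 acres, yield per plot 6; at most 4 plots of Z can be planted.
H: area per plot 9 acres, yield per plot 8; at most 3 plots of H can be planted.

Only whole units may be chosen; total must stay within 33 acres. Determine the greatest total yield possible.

42

Z has the best ratio (6/3); taking only Z gives at most 4×6 = 24 (stopped by the supply cap of 4).
Mixing does better — 1×S, 4×Z, and 2×H: area 33 ≤ 33, yield 1·2 + 4·6 + 2·8 = 42.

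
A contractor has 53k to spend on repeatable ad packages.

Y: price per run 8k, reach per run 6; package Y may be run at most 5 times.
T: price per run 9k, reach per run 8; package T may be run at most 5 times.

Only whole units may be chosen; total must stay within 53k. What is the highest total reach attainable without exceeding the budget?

This is a bounded integer knapsack.
Take 1×Y and 5×T: price 53 ≤ 53, reach 1·6 + 5·8 = 46.
T has the best ratio (8/9) and is taken to its limit of 5; remaining capacity is filled optimally with the others.

46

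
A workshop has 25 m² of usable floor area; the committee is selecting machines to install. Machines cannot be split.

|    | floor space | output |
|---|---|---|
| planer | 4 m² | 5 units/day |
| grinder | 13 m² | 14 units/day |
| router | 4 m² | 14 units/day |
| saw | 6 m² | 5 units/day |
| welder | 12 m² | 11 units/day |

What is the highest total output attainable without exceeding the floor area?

33

Allowing fractional choices, the relaxed optimum would be about 36.7, but machines are indivisible.
planer + grinder + router: floor space 4 + 13 + 4 = 21 ≤ 25, output 5 + 14 + 14 = 33.
grinder + router + saw: floor space 13 + 4 + 6 = 23 ≤ 25, output 14 + 14 + 5 = 33.
The maximum output is 33; one optimal choice is planer, grinder, and router.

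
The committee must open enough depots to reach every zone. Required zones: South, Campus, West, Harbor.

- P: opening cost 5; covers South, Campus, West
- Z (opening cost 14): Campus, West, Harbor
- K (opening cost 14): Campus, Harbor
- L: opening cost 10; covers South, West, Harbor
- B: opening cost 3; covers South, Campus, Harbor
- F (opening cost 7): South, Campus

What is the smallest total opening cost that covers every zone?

Choose P and B: together they cover South, Campus, West, Harbor — every zone.
Total opening cost: 5 + 3 = 8.
No cover costs less than 8.

8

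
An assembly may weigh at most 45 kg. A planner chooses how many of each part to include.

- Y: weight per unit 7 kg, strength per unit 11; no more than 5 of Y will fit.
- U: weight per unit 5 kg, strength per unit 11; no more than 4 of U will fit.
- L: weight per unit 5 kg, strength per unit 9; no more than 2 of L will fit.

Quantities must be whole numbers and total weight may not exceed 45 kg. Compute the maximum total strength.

84

Take 2×Y, 4×U, and 2×L: weight 44 ≤ 45, strength 2·11 + 4·11 + 2·9 = 84.
U has the best ratio (11/5) and is taken to its limit of 4; remaining capacity is filled optimally with the others.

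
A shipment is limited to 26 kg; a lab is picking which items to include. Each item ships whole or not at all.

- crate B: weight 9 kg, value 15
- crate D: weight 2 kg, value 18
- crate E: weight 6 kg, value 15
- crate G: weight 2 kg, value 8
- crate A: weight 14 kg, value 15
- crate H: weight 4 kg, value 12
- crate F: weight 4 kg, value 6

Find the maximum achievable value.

68

Allowing fractional choices, the relaxed optimum would be about 72.5, but items are indivisible.
crate B + crate D + crate E + crate H + crate F: weight 9 + 2 + 6 + 4 + 4 = 25 ≤ 26, value 15 + 18 + 15 + 12 + 6 = 66.
crate B + crate D + crate E + crate G + crate H: weight 9 + 2 + 6 + 2 + 4 = 23 ≤ 26, value 15 + 18 + 15 + 8 + 12 = 68.
Best is crate B, crate D, crate E, crate G, and crate H with total value 68.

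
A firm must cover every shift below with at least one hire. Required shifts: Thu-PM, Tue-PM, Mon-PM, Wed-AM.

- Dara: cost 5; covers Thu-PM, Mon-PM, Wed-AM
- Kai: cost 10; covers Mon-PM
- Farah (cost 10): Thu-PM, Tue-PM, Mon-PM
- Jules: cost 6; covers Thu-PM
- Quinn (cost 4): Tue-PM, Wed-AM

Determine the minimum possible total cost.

Choose Dara and Quinn: together they cover Thu-PM, Tue-PM, Mon-PM, Wed-AM — every shift.
Total cost: 5 + 4 = 9.
No cover costs less than 9.

9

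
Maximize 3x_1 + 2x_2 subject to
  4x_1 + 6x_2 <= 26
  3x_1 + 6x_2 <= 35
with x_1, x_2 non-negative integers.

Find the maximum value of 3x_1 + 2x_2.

(x_1,x_2)=(6,0) is feasible, giving 18.
(x_1,x_2)=(5,1) is feasible, giving 17.
(x_1,x_2)=(5,0) is feasible, giving 15.
The best lattice point is (6,0), giving 18.

18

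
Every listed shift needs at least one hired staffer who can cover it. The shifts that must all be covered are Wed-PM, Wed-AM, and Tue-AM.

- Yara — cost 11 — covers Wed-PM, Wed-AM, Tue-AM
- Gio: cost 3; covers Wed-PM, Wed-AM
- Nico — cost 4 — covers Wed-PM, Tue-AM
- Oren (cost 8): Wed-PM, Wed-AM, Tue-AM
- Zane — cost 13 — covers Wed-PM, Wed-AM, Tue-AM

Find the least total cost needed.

This is an integer covering problem.
Choose Gio and Nico: together they cover Wed-PM, Wed-AM, Tue-AM — every shift.
Total cost: 3 + 4 = 7.

7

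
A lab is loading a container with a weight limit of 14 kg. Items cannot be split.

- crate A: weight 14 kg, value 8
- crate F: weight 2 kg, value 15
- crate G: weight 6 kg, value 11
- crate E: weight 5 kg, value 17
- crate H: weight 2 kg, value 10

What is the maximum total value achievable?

This is a 0-1 knapsack instance.
Allowing fractional choices, the relaxed optimum would be about 51.2, but items are indivisible.
crate F + crate E + crate H: weight 2 + 5 + 2 = 9 ≤ 14, value 15 + 17 + 10 = 42.
crate F + crate G + crate E: weight 2 + 6 + 5 = 13 ≤ 14, value 15 + 11 + 17 = 43.
Best is crate F, crate G, and crate E with total value 43.

43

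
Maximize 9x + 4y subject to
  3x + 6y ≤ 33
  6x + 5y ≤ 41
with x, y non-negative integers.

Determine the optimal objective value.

58

Relaxing integrality, the LP optimum is 61.50 at (x,y) = (6.83, 0), which is not an integer point.
(x,y)=(6,1): 3·6+6·1=24≤33, 6·6+5·1=41≤41, objective 58.
(x,y)=(6,0): 3·6+6·0=18≤33, 6·6+5·0=36≤41, objective 54.
No feasible integer point exceeds 58.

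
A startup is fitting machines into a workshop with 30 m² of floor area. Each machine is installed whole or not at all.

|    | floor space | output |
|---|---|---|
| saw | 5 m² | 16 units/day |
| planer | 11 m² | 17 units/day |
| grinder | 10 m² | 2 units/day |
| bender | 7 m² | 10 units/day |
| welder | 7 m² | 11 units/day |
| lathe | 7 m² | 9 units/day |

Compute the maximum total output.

54

saw + planer + bender + welder: floor space 5 + 11 + 7 + 7 = 30 ≤ 30, output 16 + 17 + 10 + 11 = 54.
saw + planer + bender + lathe: floor space 5 + 11 + 7 + 7 = 30 ≤ 30, output 16 + 17 + 10 + 9 = 52.
saw + planer + welder + lathe: floor space 5 + 11 + 7 + 7 = 30 ≤ 30, output 16 + 17 + 11 + 9 = 53.
Best is saw, planer, bender, and welder with total output 54.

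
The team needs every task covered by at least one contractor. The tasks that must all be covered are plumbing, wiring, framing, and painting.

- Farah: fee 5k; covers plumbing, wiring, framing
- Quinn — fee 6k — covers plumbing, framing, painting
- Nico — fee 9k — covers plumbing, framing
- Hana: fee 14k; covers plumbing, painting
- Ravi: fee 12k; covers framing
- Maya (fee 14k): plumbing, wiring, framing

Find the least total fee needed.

This is a weighted set-cover instance.
Choose Farah and Quinn: together they cover plumbing, wiring, framing, painting — every task.
Total fee: 5 + 6 = 11.

11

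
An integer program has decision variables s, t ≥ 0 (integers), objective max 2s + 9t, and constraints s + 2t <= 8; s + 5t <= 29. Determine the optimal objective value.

(s,t)=(0,4): 1·0+2·4=8≤8, 1·0+5·4=20≤29, objective 36.
(s,t)=(1,3): 1·1+2·3=7≤8, 1·1+5·3=16≤29, objective 29.
(s,t)=(0,3): 1·0+2·3=6≤8, 1·0+5·3=15≤29, objective 27.
No feasible integer point exceeds 36.

36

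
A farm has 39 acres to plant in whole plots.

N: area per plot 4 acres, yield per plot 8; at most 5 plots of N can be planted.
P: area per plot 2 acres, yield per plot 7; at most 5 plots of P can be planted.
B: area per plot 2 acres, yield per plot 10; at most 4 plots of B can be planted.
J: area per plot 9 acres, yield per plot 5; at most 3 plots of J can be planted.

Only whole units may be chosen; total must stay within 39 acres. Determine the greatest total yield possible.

5×N, 4×P, and 4×B: area 36 ≤ 39, yield 5·8 + 4·7 + 4·10 = 108.
5×N, 5×P, and 4×B: area 38 ≤ 39, yield 5·8 + 5·7 + 4·10 = 115.
Best is 115.

115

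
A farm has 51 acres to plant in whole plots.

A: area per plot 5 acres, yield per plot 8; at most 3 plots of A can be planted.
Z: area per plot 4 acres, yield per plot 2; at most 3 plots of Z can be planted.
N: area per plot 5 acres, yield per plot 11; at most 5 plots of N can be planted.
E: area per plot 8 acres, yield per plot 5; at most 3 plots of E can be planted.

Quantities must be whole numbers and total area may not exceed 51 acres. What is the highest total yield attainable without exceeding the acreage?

84

Take 3×A, 5×N, and 1×E: area 48 ≤ 51, yield 3·8 + 5·11 + 1·5 = 84.
N has the best ratio (11/5) and is taken to its limit of 5; remaining capacity is filled optimally with the others.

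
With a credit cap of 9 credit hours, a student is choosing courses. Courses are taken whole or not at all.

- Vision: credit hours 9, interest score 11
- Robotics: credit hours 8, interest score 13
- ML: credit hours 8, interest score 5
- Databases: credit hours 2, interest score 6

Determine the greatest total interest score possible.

13

Allowing fractional choices, the relaxed optimum would be about 17.4, but courses are indivisible.
Robotics: credit hours 8 ≤ 9, interest score 13.
Vision: credit hours 9 ≤ 9, interest score 11.
Best is Robotics with total interest score 13.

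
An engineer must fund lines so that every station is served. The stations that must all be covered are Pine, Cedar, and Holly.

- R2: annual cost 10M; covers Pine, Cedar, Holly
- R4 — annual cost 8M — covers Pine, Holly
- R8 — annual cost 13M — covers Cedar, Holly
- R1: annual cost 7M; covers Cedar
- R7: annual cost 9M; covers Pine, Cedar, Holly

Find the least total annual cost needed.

This is an integer covering problem.
R7 alone covers Pine, Cedar, Holly — every station.
Total annual cost: 9.

9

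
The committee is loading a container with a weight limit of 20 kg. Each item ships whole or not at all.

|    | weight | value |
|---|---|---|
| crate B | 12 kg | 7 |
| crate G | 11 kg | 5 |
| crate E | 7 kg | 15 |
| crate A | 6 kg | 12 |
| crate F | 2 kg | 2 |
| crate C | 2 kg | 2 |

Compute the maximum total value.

Take crate E, crate A, crate F, and crate C: weight 7 + 6 + 2 + 2 = 17 ≤ 20, value 15 + 12 + 2 + 2 = 31.
No other feasible combination does better.

31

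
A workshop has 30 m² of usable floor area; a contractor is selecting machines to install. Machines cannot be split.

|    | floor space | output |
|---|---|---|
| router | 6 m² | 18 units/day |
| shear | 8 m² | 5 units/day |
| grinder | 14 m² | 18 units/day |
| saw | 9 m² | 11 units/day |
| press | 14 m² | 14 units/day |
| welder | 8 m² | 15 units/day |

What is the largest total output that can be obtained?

router + grinder + welder: floor space 6 + 14 + 8 = 28 ≤ 30, output 18 + 18 + 15 = 51.
router + grinder + saw: floor space 6 + 14 + 9 = 29 ≤ 30, output 18 + 18 + 11 = 47.
router + press + welder: floor space 6 + 14 + 8 = 28 ≤ 30, output 18 + 14 + 15 = 47.
Best is router, grinder, and welder with total output 51.

51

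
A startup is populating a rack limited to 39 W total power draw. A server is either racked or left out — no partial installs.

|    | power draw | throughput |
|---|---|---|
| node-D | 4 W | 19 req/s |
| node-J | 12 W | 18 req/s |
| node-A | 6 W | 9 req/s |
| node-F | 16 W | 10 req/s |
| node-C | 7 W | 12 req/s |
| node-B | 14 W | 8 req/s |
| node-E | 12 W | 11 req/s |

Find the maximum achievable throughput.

60

node-D + node-J + node-A + node-C: power draw 4 + 12 + 6 + 7 = 29 ≤ 39, throughput 19 + 18 + 9 + 12 = 58.
node-D + node-J + node-F + node-C: power draw 4 + 12 + 16 + 7 = 39 ≤ 39, throughput 19 + 18 + 10 + 12 = 59.
node-D + node-J + node-C + node-E: power draw 4 + 12 + 7 + 12 = 35 ≤ 39, throughput 19 + 18 + 12 + 11 = 60.
Best is node-D, node-J, node-C, and node-E with total throughput 60.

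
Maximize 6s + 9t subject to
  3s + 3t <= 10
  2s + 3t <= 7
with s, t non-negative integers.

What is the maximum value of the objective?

(s,t)=(2,1): 3·2+3·1=9≤10, 2·2+3·1=7≤7, objective 21.
(s,t)=(3,0): 3·3+3·0=9≤10, 2·3+3·0=6≤7, objective 18.
Maximum is 21 at (s,t)=(2,1).

21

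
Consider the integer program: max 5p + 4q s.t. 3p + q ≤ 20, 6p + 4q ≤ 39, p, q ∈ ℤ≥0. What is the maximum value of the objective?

Relaxing integrality, the LP optimum is 39.00 at (p,q) = (0, 9.75), which is not an integer point.
(p,q)=(1,8): 3·1+1·8=11≤20, 6·1+4·8=38≤39, objective 37.
(p,q)=(0,9): 3·0+1·9=9≤20, 6·0+4·9=36≤39, objective 36.
(p,q)=(1,7): 3·1+1·7=10≤20, 6·1+4·7=34≤39, objective 33.
Maximum is 37 at (p,q)=(1,8).

37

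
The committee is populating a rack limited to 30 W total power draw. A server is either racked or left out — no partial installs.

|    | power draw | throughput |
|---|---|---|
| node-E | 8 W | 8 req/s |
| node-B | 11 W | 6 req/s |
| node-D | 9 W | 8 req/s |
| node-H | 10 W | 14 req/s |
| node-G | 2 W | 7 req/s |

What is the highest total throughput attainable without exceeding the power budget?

37

Take node-E, node-D, node-H, and node-G: power draw 8 + 9 + 10 + 2 = 29 ≤ 30, throughput 8 + 8 + 14 + 7 = 37.
No other feasible combination does better.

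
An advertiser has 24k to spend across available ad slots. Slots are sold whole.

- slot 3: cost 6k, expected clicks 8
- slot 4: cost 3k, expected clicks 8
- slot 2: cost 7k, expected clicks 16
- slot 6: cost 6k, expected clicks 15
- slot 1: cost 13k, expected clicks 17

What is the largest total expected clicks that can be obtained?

Allowing fractional choices, the relaxed optimum would be about 49.6, but ad slots are indivisible.
slot 3 + slot 4 + slot 2 + slot 6: cost 6 + 3 + 7 + 6 = 22 ≤ 24, expected clicks 8 + 8 + 16 + 15 = 47.
slot 4 + slot 2 + slot 1: cost 3 + 7 + 13 = 23 ≤ 24, expected clicks 8 + 16 + 17 = 41.
Best is slot 3, slot 4, slot 2, and slot 6 with total expected clicks 47.

47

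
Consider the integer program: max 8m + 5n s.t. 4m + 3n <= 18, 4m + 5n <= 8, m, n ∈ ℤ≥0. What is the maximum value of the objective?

(m,n)=(2,0): 4·2+3·0=8≤18, 4·2+5·0=8≤8, objective 16.
(m,n)=(1,0): 4·1+3·0=4≤18, 4·1+5·0=4≤8, objective 8.
Maximum is 16 at (m,n)=(2,0).

16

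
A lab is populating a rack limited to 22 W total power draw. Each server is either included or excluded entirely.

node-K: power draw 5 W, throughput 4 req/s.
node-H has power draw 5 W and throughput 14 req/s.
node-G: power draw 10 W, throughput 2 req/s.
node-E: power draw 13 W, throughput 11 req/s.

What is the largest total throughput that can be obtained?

Allowing fractional choices, the relaxed optimum would be about 28.2, but servers are indivisible.
node-K + node-H + node-G: power draw 5 + 5 + 10 = 20 ≤ 22, throughput 4 + 14 + 2 = 20.
node-H + node-E: power draw 5 + 13 = 18 ≤ 22, throughput 14 + 11 = 25.
node-K + node-H: power draw 5 + 5 = 10 ≤ 22, throughput 4 + 14 = 18.
Best is node-H and node-E with total throughput 25.

25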